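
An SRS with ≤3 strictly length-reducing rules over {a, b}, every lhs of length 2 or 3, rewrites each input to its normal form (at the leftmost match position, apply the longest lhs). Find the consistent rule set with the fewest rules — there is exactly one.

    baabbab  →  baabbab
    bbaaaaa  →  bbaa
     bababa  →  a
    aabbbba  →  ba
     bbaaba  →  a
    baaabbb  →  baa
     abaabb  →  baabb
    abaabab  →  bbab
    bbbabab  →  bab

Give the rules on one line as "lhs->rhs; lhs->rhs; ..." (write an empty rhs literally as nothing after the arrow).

  | baabbab
  | bbaaaaa => bbaaaa => bbaaa => bbaa
  | bababa => bbaba => bbba => a
  | aabbbba => aaba => aba => ba

aaa->aa; aba->ba; bbb->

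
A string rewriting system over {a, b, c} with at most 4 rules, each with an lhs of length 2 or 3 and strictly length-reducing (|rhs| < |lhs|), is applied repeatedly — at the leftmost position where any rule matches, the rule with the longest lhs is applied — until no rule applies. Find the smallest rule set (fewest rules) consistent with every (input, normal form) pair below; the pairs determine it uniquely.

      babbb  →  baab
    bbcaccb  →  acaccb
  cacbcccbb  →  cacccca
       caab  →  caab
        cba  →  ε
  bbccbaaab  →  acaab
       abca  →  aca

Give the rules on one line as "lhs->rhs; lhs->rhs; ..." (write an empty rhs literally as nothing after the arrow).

  | babbb => baab
  | bbcaccb => acaccb
  | cacbcccbb => caccccbb => cacccca
  | caab

bb->a; bc->c; cba->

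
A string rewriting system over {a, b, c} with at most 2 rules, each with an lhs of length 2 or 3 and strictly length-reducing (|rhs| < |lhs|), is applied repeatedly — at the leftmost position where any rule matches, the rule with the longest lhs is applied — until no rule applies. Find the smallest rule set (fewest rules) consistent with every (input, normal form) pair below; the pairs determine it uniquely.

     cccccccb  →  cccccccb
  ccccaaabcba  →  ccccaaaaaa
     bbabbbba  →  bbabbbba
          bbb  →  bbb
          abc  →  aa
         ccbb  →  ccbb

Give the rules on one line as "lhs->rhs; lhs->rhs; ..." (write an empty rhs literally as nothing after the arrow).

bc->a; bcb->aa

  | cccccccb
  | ccccaaabcba => ccccaaaaaa
  | bbabbbba
  | bbb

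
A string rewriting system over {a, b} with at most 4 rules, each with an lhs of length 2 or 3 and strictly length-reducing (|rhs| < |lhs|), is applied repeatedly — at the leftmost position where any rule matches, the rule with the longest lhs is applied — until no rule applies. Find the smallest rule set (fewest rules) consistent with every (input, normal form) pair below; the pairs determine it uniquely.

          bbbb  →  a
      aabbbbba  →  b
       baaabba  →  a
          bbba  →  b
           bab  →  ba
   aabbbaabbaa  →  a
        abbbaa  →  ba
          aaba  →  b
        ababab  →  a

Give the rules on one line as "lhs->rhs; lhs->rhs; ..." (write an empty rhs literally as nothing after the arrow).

aa->a; ab->a; aba->b; bb->a

  | bbbb => abb => ab => a
  | aabbbbba => abbbbba => abbbba => abbba => abba => aba => b
  | baaabba => baabba => babba => baba => bb => a
  | bbba => aba => b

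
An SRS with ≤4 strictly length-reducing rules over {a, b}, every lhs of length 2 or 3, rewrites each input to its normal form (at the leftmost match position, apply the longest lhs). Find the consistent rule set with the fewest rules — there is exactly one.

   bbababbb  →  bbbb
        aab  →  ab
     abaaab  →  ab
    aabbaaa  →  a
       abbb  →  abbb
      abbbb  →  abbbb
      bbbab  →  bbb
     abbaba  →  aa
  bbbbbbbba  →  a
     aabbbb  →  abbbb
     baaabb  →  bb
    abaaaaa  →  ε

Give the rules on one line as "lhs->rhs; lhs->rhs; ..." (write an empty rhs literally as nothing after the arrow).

aaa->; aab->ab; ba->a; bab->b

  | bbababbb => bbabbb => bbbb
  | aab => ab
  | abaaab => aaaab => ab
  | aabbaaa => abbaaa => abaaa => aaaa => a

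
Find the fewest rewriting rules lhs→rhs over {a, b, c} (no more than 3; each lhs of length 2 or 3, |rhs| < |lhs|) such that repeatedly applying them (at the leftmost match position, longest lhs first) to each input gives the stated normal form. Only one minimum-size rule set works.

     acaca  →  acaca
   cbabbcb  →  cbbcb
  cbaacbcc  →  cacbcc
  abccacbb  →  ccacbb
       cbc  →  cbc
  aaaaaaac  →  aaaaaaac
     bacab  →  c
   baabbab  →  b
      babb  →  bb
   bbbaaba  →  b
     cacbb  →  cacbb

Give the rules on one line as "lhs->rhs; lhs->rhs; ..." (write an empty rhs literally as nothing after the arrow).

ab->; ba->

  | acaca
  | cbabbcb => cbbcb
  | cbaacbcc => cacbcc
  | abccacbb => ccacbb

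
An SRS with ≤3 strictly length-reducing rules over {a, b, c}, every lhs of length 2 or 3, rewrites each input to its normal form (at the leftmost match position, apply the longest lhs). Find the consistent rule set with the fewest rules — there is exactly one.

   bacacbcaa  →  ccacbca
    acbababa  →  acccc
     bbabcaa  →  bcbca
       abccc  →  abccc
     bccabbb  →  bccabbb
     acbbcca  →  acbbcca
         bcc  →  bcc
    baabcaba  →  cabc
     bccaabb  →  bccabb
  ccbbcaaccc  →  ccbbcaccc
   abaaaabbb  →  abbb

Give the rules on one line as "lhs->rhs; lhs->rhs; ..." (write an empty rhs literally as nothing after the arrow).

  | bacacbcaa => ccacbcaa => ccacbca
  | acbababa => accbaba => acccba => acccc
  | bbabcaa => bcbcaa => bcbca
  | abccc

aa->a; aba->; ba->c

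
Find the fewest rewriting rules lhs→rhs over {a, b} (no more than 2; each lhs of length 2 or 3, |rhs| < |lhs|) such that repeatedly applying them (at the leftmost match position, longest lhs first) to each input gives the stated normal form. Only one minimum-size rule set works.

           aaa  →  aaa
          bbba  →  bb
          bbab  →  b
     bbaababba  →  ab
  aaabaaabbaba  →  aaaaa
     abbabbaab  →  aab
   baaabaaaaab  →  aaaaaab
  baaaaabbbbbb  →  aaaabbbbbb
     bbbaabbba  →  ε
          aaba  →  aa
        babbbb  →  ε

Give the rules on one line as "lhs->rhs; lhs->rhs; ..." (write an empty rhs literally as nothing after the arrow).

ba->; bab->ba

  | aaa
  | bbba => bb
  | bbab => bba => b
  | bbaababba => bababba => baabba => abba => ab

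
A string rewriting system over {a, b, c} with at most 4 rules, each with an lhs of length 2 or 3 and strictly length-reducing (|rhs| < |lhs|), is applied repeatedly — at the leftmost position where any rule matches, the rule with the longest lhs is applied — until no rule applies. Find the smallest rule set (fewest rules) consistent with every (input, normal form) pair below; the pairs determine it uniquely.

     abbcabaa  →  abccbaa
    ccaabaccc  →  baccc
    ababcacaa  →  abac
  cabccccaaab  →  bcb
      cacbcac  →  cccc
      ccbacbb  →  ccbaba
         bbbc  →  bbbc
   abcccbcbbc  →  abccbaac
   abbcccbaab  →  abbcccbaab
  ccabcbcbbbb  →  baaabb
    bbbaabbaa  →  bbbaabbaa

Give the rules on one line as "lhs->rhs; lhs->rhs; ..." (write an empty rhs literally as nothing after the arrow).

bca->cc; ca->; cbb->ba

  | abbcabaa => abccbaa
  | ccaabaccc => cabaccc => baccc
  | ababcacaa => abacccaa => abacca => abac
  | cabccccaaab => bccccaaab => bcccaab => bccab => bcb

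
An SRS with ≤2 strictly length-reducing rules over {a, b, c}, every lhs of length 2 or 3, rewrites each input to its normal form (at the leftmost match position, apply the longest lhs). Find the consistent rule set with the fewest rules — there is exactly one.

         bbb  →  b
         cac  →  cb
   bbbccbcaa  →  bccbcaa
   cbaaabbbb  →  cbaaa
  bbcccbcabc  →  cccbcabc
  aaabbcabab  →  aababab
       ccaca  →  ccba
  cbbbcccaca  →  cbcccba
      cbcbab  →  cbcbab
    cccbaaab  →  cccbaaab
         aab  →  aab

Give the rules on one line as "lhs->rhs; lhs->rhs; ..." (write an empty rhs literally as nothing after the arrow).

ac->b; bb->

  | bbb => b
  | cac => cb
  | bbbccbcaa => bccbcaa
  | cbaaabbbb => cbaaabb => cbaaa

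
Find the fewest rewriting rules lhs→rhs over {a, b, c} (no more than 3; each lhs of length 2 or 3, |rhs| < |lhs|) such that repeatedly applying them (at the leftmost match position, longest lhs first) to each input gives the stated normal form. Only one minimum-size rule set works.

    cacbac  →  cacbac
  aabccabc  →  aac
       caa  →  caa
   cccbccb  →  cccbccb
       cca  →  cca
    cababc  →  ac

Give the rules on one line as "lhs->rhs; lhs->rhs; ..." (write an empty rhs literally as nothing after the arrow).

bab->; cab->ab

  | cacbac
  | aabccabc => aabcabc => aababc => aac
  | caa
  | cccbccb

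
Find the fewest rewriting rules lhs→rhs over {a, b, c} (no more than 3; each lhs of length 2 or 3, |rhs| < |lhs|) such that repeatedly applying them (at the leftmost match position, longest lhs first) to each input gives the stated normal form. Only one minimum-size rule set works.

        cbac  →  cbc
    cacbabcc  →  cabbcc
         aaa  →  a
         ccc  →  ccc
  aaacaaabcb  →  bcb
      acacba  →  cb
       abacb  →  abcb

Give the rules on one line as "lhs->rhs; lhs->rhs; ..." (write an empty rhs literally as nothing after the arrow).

aa->; ac->a; ba->b

  | cbac => cbc
  | cacbabcc => cababcc => cabbcc
  | aaa => a
  | ccc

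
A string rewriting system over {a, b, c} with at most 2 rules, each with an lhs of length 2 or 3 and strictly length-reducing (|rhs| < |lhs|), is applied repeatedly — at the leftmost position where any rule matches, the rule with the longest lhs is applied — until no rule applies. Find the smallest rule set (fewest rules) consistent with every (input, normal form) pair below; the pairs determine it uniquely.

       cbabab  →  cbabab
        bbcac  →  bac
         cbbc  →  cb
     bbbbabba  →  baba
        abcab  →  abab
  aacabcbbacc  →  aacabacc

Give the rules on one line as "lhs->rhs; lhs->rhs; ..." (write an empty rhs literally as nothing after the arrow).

bb->b; bc->b

  | cbabab
  | bbcac => bcac => bac
  | cbbc => cbc => cb
  | bbbbabba => bbbabba => bbabba => babba => baba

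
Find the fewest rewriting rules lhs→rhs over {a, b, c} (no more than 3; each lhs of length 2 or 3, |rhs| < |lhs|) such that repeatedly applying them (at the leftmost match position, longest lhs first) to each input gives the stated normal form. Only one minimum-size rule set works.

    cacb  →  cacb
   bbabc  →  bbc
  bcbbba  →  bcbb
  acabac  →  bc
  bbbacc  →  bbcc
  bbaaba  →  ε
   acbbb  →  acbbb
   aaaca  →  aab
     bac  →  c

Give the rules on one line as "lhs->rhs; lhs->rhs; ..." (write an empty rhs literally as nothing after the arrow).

aca->b; ba->

  | cacb
  | bbabc => bbc
  | bcbbba => bcbb
  | acabac => bbac => bc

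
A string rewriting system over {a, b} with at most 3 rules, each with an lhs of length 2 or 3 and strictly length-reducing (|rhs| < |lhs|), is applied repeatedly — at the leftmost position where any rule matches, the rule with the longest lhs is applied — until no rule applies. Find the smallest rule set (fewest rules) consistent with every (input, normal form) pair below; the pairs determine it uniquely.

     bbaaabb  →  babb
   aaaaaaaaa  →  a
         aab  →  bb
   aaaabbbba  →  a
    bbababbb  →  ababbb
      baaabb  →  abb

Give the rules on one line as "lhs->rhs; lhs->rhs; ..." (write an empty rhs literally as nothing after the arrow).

  | bbaaabb => aaabb => babb
  | aaaaaaaaa => baaaaaaa => bbaaaaa => aaaaa => baaa => bba => a
  | aab => bb
  | aaaabbbba => baabbbba => bbbbbba => bbbba => bba => a

aa->b; bba->a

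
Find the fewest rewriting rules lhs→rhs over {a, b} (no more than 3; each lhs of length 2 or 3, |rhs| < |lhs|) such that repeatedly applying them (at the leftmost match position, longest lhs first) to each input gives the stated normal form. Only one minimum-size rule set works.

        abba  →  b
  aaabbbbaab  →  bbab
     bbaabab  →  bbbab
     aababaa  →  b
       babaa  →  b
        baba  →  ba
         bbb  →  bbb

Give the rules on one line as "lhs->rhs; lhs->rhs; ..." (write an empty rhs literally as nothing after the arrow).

  | abba => baa => b
  | aaabbbbaab => abbbbaab => babbaab => bbaaab => bbab
  | bbaabab => bbbab
  | aababaa => babaa => baa => b

aa->; aba->a; abb->ba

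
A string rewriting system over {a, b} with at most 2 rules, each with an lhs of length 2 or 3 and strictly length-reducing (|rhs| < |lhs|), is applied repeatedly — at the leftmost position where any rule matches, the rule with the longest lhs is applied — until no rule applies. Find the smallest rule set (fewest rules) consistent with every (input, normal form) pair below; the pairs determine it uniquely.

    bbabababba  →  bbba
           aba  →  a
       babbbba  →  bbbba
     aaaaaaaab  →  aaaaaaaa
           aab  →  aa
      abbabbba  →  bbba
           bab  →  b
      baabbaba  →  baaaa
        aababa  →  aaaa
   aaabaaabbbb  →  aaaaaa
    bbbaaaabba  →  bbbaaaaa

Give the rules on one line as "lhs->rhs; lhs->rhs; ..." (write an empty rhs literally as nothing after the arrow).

  | bbabababba => bbababba => bbabba => bbba
  | aba => a
  | babbbba => bbbba
  | aaaaaaaab => aaaaaaaa

aab->aa; ab->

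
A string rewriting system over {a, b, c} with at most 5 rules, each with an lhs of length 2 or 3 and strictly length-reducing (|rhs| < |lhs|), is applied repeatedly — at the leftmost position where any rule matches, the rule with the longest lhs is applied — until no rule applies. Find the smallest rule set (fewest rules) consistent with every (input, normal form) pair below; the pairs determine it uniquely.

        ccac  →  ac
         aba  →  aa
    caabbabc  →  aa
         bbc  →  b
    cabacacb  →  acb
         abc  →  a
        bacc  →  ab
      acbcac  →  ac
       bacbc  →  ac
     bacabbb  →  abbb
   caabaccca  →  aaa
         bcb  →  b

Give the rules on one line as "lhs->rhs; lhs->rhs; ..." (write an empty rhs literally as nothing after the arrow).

ba->a; bc->; ca->; cc->b

  | ccac => bac => ac
  | aba => aa
  | caabbabc => abbabc => ababc => aabc => aa
  | bbc => b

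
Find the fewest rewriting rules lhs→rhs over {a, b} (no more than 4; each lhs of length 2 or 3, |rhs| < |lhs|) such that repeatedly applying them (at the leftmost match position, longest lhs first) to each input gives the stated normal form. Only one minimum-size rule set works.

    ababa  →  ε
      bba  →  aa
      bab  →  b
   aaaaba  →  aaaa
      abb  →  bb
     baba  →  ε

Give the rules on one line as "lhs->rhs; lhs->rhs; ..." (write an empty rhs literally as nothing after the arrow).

aab->a; ab->b; ba->; bba->aa

  | ababa => baba => ba => ε
  | bba => aa
  | bab => b
  | aaaaba => aaaa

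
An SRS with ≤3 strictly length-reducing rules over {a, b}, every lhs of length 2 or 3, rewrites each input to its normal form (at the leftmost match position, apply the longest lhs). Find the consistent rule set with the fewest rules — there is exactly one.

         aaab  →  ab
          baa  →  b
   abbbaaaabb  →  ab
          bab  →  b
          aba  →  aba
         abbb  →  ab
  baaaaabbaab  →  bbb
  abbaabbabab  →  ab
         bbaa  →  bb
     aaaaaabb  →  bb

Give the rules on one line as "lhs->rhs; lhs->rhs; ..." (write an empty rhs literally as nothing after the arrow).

aa->; abb->ab; bab->b

  | aaab => ab
  | baa => b
  | abbbaaaabb => abbaaaabb => abaaaabb => abaabb => abbb => abb => ab
  | bab => b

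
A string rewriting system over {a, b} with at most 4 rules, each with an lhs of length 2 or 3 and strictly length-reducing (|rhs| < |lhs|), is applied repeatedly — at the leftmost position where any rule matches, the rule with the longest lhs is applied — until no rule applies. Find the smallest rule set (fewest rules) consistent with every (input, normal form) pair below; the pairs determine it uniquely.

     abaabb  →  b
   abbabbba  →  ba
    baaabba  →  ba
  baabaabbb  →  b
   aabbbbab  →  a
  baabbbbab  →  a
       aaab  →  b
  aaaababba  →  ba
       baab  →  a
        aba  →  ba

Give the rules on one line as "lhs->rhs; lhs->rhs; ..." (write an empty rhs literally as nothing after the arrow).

  | abaabb => baabb => babb => ab => b
  | abbabbba => bbabbba => babbba => abba => bba => ba
  | baaabba => baabba => babba => aba => ba
  | baabaabbb => babaabbb => aaabbb => aabbb => abbb => bbb => bb => b

ab->b; bab->a; bb->b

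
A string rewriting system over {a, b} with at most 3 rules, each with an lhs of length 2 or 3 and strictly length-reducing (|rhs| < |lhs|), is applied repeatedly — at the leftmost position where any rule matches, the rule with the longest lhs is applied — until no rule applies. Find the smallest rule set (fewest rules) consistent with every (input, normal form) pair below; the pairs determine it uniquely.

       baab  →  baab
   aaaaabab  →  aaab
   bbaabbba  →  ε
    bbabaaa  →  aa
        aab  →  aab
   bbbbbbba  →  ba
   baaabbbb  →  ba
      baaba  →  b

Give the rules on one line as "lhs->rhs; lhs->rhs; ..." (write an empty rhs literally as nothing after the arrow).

  | baab
  | aaaaabab => aaaabbb => aaab
  | bbaabbba => aabbba => aba => bb => ε
  | bbabaaa => abaaa => bbaa => aa

aba->bb; abb->; bb->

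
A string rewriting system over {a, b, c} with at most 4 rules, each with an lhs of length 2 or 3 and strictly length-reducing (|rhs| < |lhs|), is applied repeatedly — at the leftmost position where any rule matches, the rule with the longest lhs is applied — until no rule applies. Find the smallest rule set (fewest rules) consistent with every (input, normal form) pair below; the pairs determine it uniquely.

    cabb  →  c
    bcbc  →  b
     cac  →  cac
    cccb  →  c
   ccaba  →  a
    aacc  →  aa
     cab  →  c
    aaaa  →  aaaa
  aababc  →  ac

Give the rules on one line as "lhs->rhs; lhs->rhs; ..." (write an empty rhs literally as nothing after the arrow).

  | cabb => cb => c
  | bcbc => bcc => b
  | cac
  | cccb => cb => c

ab->; cb->c; cc->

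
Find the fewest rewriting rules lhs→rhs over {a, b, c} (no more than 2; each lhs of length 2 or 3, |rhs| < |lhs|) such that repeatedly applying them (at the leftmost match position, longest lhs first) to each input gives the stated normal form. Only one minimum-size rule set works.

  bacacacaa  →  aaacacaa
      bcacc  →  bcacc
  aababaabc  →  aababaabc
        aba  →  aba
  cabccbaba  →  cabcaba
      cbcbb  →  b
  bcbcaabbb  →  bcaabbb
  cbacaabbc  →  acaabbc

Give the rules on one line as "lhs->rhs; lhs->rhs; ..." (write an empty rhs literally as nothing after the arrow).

bac->aa; cb->

  | bacacacaa => aaacacaa
  | bcacc
  | aababaabc
  | aba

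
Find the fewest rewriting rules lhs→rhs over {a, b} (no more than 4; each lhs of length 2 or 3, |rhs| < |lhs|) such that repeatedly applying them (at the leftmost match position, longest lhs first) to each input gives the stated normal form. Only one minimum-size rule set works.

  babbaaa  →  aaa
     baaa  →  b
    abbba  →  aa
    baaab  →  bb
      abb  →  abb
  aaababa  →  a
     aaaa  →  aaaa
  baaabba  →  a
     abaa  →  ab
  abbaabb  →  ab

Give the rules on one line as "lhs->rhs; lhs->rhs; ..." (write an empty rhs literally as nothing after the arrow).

aab->; ba->b; bbb->

  | babbaaa => bbbaaa => aaa
  | baaa => baa => ba => b
  | abbba => aa
  | baaab => baab => bab => bb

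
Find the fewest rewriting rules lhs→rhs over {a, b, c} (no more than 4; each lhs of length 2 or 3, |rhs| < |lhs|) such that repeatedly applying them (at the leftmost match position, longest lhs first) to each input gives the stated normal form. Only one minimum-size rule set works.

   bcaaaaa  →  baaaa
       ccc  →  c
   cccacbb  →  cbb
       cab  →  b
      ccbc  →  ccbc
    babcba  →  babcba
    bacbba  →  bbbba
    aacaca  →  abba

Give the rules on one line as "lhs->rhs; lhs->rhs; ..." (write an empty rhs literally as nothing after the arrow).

ac->b; ca->; ccc->c

  | bcaaaaa => baaaa
  | ccc => c
  | cccacbb => cacbb => cbb
  | cab => b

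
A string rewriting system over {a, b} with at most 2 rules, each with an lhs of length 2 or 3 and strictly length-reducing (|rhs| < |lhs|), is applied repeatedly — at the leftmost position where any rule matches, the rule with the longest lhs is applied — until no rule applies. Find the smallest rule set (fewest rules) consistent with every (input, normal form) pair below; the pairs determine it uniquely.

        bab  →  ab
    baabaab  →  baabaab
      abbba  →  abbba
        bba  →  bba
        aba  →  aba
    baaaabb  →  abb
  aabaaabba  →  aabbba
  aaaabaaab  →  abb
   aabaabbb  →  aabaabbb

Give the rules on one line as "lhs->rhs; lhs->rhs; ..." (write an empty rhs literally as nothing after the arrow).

aaa->; bab->ab

  | bab => ab
  | baabaab
  | abbba
  | bba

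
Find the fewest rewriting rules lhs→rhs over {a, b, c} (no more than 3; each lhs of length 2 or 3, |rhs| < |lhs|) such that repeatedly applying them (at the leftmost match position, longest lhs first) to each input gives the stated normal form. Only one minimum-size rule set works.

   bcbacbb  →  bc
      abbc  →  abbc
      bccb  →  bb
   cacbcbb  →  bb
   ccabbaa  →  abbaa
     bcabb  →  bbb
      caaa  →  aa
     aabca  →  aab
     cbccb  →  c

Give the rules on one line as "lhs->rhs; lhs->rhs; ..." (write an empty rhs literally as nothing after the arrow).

  | bcbacbb => bcacbb => bcbb => bcb => bc
  | abbc
  | bccb => bb
  | cacbcbb => cbcbb => ccbb => bb

ca->; cb->c; cc->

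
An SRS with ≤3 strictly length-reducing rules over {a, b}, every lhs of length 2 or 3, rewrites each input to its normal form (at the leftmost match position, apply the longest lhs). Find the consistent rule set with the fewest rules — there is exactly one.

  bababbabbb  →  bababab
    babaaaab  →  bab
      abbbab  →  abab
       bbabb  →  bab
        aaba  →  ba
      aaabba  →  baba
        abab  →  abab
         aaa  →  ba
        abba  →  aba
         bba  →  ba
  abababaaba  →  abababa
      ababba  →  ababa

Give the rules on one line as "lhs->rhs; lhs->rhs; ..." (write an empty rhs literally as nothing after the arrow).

aa->b; bb->b

  | bababbabbb => babababbb => babababb => bababab
  | babaaaab => babbaab => babaab => babbb => babb => bab
  | abbbab => abbab => abab
  | bbabb => babb => bab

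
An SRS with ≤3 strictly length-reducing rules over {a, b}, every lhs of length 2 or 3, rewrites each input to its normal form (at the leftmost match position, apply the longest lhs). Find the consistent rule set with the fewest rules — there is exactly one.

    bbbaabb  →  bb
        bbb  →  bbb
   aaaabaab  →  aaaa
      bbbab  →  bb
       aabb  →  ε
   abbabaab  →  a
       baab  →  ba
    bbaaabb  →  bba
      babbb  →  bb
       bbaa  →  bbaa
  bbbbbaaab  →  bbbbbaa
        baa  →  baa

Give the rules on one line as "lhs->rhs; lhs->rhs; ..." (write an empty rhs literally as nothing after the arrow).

ab->; bab->

  | bbbaabb => bbbab => bb
  | bbb
  | aaaabaab => aaaaab => aaaa
  | bbbab => bb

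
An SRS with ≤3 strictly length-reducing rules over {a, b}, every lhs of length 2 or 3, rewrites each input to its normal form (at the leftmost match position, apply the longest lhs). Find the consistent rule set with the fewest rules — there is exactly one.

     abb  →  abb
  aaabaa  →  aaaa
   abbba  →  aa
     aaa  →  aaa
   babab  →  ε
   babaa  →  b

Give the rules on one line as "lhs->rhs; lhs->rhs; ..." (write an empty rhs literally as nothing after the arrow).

  | abb
  | aaabaa => aaaa
  | abbba => aa
  | aaa

ba->b; baa->a; bbb->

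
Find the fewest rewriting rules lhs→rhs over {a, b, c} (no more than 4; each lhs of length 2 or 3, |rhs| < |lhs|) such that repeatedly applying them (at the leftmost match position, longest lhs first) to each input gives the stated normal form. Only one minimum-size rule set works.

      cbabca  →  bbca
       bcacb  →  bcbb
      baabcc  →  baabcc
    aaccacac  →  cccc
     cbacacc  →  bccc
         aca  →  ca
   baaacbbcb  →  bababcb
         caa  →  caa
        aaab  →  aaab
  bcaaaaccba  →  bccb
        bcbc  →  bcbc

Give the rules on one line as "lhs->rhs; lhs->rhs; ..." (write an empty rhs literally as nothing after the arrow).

  | cbabca => bbca
  | bcacb => bcbb
  | baabcc
  | aaccacac => accacac => ccacac => cccac => cccc

abb->ba; ac->c; acb->bb; cba->b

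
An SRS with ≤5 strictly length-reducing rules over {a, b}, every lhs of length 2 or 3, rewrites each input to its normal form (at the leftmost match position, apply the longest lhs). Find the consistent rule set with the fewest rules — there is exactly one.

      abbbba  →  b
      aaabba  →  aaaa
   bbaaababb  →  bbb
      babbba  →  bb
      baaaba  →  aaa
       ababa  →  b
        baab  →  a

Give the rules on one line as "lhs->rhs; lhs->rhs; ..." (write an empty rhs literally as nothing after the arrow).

  | abbbba => abbba => abba => aba => b
  | aaabba => aaaba => aaaa
  | bbaaababb => baababb => ababb => bbb
  | babbba => bbba => bb

aab->aa; ab->a; aba->b; ba->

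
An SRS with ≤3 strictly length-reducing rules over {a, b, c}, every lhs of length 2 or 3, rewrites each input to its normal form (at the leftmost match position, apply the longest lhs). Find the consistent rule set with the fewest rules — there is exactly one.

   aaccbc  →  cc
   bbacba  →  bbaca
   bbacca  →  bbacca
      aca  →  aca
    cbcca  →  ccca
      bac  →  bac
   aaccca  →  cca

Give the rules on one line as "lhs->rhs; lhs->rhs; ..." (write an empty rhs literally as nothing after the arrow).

  | aaccbc => cbc => cc
  | bbacba => bbaca
  | bbacca
  | aca

aac->; cb->c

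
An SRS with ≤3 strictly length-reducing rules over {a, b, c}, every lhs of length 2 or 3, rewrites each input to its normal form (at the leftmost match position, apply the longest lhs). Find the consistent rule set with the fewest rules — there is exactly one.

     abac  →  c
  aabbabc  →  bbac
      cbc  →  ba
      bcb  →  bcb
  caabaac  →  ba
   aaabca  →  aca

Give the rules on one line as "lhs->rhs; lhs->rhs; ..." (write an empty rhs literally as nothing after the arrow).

aa->; ab->a; cbc->ba

  | abac => aac => c
  | aabbabc => bbabc => bbac
  | cbc => ba
  | bcb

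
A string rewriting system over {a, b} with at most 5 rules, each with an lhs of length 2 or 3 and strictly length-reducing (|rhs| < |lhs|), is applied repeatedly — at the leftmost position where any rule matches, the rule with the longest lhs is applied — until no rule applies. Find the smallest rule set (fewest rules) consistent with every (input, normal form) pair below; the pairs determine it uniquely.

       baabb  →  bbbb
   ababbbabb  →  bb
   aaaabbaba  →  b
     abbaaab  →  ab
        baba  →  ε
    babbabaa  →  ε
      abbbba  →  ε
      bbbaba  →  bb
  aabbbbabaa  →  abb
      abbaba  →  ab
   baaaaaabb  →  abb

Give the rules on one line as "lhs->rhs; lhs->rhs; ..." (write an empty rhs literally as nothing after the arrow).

  | baabb => bbbb
  | ababbbabb => abbbbabb => abbaabb => aaaabb => aabb => bb
  | aaaabbaba => aabbaba => bbaba => aaba => ba => b
  | abbaaab => aaaaab => aaab => ab

aa->; ba->b; baa->bb; bba->aa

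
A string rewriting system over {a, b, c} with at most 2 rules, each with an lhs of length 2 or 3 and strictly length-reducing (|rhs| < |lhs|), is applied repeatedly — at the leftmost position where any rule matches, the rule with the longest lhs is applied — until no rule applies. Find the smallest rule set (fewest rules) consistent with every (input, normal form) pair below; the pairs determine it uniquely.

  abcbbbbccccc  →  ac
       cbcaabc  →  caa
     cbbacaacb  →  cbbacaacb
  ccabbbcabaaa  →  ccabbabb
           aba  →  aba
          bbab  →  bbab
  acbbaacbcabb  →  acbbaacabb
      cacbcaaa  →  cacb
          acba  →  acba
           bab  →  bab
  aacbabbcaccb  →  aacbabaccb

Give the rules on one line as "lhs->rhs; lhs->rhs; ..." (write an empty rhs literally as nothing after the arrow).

aaa->b; bc->

  | abcbbbbccccc => abbbbccccc => abbbcccc => abbccc => abcc => ac
  | cbcaabc => caabc => caa
  | cbbacaacb
  | ccabbbcabaaa => ccabbabaaa => ccabbabb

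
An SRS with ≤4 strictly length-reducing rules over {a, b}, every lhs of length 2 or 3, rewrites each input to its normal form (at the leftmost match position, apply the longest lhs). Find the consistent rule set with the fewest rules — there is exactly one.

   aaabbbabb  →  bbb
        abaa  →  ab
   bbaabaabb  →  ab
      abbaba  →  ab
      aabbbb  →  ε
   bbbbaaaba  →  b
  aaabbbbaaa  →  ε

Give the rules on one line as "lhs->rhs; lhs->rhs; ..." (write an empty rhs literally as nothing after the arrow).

  | aaabbbabb => bbbabb => babb => bbb
  | abaa => aba => ab
  | bbaabaabb => aabaabb => aababb => aabbb => ab
  | abbaba => aba => ab

aaa->; abb->; ba->b; bba->a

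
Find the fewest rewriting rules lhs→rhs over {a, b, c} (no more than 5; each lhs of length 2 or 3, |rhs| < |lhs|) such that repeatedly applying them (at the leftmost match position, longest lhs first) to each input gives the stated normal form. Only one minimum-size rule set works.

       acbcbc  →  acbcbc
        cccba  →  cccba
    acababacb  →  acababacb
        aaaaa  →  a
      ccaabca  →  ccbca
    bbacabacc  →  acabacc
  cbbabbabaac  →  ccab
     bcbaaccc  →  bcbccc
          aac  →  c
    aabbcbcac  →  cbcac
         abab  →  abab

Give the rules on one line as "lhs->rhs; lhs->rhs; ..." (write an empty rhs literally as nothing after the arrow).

  | acbcbc
  | cccba
  | acababacb
  | aaaaa => aaa => a

aa->; abb->c; abc->ab; bb->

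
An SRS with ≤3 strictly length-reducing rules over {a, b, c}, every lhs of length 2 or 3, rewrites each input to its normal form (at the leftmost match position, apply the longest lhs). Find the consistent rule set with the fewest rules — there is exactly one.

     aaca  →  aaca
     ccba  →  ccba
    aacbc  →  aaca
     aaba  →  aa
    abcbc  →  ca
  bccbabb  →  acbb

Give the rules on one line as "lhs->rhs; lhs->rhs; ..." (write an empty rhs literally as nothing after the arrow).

  | aaca
  | ccba
  | aacbc => aaca
  | aaba => aa

ab->; bc->a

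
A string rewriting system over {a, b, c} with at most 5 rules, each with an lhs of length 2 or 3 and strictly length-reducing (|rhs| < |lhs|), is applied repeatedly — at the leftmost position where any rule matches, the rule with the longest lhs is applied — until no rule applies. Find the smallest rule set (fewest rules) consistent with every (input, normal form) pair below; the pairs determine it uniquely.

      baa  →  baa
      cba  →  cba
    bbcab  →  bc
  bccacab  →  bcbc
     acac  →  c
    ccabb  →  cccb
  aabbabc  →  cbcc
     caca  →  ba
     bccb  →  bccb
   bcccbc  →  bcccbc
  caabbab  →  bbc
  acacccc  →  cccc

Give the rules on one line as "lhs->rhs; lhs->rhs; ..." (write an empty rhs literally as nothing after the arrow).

ab->c; acb->cb; bca->a; cac->b

  | baa
  | cba
  | bbcab => bab => bc
  | bccacab => bcbab => bcbc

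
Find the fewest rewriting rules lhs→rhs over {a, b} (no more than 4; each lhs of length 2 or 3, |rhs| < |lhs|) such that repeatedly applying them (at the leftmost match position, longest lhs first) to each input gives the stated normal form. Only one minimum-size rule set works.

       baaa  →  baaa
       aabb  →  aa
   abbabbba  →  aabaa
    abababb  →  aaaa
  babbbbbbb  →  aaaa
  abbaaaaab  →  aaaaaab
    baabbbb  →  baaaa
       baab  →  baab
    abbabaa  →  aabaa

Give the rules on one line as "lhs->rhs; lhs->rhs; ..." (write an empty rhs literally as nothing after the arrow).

  | baaa
  | aabb => aa
  | abbabbba => aabbba => aabaa
  | abababb => aaaabb => aaaa

bab->aa; bb->; bbb->ba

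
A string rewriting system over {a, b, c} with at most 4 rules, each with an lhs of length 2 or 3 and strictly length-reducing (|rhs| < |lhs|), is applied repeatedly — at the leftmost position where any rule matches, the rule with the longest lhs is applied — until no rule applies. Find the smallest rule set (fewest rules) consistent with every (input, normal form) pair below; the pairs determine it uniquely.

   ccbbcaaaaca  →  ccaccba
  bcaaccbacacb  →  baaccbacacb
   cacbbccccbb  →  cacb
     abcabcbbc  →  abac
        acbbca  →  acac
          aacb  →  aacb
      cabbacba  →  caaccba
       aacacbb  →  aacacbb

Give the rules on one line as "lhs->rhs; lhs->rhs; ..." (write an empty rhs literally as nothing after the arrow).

  | ccbbcaaaaca => ccbbaaaaca => ccacaaaca => ccaccbca => ccaccba
  | bcaaccbacacb => baaccbacacb
  | cacbbccccbb => cacbbcccbb => cacbbccbb => cacbbcbb => cacbbbb => cacb
  | abcabcbbc => ababcbbc => ababbbc => abac

aaa->cb; bba->ac; bbb->; bc->b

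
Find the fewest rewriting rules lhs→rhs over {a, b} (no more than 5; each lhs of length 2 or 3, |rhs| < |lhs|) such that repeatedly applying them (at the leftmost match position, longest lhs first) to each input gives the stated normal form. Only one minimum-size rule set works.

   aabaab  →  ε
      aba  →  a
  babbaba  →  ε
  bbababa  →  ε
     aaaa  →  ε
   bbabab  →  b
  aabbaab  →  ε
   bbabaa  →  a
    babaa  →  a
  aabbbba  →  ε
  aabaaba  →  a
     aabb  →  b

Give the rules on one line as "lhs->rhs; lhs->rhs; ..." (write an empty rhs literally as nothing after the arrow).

  | aabaab => baab => ab => ε
  | aba => a
  | babbaba => bbaba => baba => ba => ε
  | bbababa => bababa => baba => ba => ε

aa->; ab->; ba->; bb->b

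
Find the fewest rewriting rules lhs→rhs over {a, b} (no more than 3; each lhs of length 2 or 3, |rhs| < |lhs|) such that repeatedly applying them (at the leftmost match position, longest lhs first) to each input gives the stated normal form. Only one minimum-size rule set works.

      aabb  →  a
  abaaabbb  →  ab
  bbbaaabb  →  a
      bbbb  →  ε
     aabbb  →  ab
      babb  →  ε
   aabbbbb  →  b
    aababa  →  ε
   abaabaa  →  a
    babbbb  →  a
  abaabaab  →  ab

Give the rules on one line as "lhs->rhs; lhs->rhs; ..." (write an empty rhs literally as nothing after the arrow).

aa->; ba->a; bb->a

  | aabb => bb => a
  | abaaabbb => aaaabbb => aabbb => bbb => ab
  | bbbaaabb => abaaabb => aaaabb => aabb => bb => a
  | bbbb => abb => aa => ε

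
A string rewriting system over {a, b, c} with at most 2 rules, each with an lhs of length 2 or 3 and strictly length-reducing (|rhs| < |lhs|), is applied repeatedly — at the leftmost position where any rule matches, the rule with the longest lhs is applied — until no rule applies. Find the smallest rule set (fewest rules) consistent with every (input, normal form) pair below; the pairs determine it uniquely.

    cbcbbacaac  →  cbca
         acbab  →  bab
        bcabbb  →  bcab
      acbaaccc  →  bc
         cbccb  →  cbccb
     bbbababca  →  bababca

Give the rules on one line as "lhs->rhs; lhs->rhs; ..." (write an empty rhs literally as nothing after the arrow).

ac->; bb->

  | cbcbbacaac => cbcacaac => cbcaac => cbca
  | acbab => bab
  | bcabbb => bcab
  | acbaaccc => baaccc => bacc => bc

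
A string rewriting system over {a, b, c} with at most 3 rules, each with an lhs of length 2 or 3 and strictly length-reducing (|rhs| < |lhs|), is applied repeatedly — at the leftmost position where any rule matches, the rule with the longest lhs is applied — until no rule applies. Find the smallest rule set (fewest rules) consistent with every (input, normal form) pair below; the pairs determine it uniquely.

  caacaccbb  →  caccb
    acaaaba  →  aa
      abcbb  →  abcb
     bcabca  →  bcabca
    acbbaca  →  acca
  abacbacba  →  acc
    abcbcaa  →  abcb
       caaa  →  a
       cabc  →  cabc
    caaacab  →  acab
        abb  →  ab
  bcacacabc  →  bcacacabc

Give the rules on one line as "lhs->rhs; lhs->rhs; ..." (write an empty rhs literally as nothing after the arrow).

  | caacaccbb => caccbb => caccb
  | acaaaba => aaba => aa
  | abcbb => abcb
  | bcabca

ba->; bb->b; caa->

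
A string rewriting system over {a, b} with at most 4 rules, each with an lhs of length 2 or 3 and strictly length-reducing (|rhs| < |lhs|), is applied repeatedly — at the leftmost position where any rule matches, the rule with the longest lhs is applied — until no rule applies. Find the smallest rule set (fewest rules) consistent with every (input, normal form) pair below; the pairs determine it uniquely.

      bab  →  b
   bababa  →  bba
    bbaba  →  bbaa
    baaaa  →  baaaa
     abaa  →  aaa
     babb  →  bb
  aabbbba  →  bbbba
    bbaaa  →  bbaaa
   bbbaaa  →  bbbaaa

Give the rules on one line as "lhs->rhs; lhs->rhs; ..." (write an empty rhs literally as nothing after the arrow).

aab->b; ab->; aba->aa

  | bab => b
  | bababa => baaba => bba
  | bbaba => bbaa
  | baaaa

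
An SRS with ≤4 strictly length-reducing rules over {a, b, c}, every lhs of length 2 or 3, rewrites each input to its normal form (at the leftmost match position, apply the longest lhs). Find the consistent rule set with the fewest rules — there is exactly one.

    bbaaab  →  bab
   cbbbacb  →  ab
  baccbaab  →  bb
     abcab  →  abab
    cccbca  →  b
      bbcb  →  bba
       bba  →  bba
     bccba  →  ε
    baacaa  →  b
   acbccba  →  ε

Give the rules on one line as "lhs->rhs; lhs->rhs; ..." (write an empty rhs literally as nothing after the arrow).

aa->b; baa->; ca->a; cb->a

  | bbaaab => bab
  | cbbbacb => abbacb => abbaa => ab
  | baccbaab => bacaaab => baaaab => aab => bb
  | abcab => abab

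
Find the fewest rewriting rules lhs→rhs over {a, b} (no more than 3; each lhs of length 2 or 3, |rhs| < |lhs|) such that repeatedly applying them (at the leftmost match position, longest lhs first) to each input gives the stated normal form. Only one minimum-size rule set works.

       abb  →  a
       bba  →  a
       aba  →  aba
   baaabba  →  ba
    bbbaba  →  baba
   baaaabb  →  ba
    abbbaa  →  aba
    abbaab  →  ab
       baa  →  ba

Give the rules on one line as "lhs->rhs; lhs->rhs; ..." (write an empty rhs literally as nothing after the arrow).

aa->a; bb->

  | abb => a
  | bba => a
  | aba
  | baaabba => baabba => babba => baa => ba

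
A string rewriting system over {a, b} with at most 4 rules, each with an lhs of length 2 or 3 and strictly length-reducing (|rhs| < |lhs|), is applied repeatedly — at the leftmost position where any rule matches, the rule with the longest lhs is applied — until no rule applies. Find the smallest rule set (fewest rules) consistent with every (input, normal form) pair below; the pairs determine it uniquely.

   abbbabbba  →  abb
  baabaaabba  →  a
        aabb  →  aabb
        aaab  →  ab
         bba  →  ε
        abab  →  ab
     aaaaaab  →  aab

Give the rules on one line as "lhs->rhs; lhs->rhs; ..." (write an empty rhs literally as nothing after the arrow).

aaa->a; ba->; bba->

  | abbbabbba => abbbba => abb
  | baabaaabba => abaaabba => aaabba => abba => a
  | aabb
  | aaab => ab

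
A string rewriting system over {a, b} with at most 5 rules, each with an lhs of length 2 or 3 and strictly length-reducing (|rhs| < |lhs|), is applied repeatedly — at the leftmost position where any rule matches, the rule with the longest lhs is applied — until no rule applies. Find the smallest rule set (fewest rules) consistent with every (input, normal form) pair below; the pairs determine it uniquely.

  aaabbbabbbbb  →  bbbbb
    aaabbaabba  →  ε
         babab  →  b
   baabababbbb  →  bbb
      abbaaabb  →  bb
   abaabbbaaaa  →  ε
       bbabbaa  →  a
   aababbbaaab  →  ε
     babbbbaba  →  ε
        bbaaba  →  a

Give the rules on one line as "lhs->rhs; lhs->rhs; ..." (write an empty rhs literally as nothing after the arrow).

  | aaabbbabbbbb => abbbabbbbb => bbabbbbb => abbbbbb => bbbbb
  | aaabbaabba => abbaabba => baabba => abba => ba => ε
  | babab => bab => b
  | baabababbbb => abababbbb => ababbbb => abbbb => bbb

aa->; ab->; ba->; bba->ab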